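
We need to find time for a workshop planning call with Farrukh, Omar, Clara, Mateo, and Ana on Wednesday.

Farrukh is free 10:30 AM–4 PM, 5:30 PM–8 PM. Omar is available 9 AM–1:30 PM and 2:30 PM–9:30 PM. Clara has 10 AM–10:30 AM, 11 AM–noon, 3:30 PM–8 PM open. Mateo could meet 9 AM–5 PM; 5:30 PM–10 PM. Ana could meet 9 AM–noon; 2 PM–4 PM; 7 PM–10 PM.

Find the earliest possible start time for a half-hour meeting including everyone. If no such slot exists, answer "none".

Farrukh ∩ Omar: 10:30-13:30, 14:30-16:00, 17:30-20:00.
Farrukh ∩ Omar ∩ Clara: 11:00-12:00, 15:30-16:00, 17:30-20:00.
Farrukh ∩ Omar ∩ Clara ∩ Mateo: 11:00-12:00, 15:30-16:00, 17:30-20:00.
Farrukh ∩ Omar ∩ Clara ∩ Mateo ∩ Ana: 11:00-12:00, 15:30-16:00, 19:00-20:00.
Those are the intersection windows.
The first common window of at least 30 minutes is 11:00-12:00, so the earliest start is 11:00.

11:00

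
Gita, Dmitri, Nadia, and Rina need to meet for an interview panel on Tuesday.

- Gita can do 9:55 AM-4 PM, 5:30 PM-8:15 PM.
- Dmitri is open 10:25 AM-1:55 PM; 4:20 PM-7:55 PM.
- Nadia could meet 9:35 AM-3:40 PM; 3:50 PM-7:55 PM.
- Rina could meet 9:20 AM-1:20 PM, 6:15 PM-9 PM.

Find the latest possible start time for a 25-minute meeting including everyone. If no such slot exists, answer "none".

19:30

Gita ∩ Dmitri: 10:25-13:55, 17:30-19:55.
Gita ∩ Dmitri ∩ Nadia: 10:25-13:55, 17:30-19:55.
Gita ∩ Dmitri ∩ Nadia ∩ Rina: 10:25-13:20, 18:15-19:55.
The last common window of at least 25 minutes is 18:15-19:55; a 25-minute meeting can start as late as 19:30 and still end by 19:55.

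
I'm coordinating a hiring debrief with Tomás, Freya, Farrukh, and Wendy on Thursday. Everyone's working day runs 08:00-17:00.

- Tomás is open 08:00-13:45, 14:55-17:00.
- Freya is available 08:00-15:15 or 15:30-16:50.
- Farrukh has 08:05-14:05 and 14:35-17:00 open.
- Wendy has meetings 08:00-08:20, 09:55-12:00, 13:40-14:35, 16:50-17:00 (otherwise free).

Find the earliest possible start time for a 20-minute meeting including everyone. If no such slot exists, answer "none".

Tomás free: 08:00-13:45, 14:55-17:00.
Freya free: 08:00-15:15, 15:30-16:50.
Farrukh free: 08:05-14:05, 14:35-17:00.
Wendy free: 08:20-09:55, 12:00-13:40, 14:35-16:50 (invert busy blocks within the working day).
Tomás ∩ Freya: 08:00-13:45, 14:55-15:15, 15:30-16:50.
Tomás ∩ Freya ∩ Farrukh: 08:05-13:45, 14:55-15:15, 15:30-16:50.
Tomás ∩ Freya ∩ Farrukh ∩ Wendy: 08:20-09:55, 12:00-13:40, 14:55-15:15, 15:30-16:50.
The first common window of at least 20 minutes is 08:20-09:55, so the earliest start is 08:20.

08:20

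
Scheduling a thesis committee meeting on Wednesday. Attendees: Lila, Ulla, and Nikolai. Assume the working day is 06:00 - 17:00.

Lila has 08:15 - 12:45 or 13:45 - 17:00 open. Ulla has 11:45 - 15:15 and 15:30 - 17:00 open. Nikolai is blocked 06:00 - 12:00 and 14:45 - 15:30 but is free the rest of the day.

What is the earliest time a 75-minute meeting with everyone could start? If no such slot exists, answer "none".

Lila free: 08:15-12:45, 13:45-17:00.
Ulla free: 11:45-15:15, 15:30-17:00.
Nikolai free: 12:00-14:45, 15:30-17:00 (invert busy blocks within the working day).
Lila ∩ Ulla: 11:45-12:45, 13:45-15:15, 15:30-17:00.
Lila ∩ Ulla ∩ Nikolai: 12:00-12:45, 13:45-14:45, 15:30-17:00.
The first common window of at least 75 minutes is 15:30-17:00, so the earliest start is 15:30.

15:30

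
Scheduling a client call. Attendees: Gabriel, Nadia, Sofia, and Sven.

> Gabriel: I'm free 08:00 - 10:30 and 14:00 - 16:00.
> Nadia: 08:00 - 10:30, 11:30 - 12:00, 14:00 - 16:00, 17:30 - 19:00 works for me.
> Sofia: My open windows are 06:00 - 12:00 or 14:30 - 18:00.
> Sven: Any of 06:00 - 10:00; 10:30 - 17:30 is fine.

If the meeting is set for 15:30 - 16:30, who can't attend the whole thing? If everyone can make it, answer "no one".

Gabriel, Nadia

Gabriel: not fully free for 15:30-16:30. Nadia: not fully free for 15:30-16:30. Sofia: free for 15:30-16:30. Sven: free for 15:30-16:30.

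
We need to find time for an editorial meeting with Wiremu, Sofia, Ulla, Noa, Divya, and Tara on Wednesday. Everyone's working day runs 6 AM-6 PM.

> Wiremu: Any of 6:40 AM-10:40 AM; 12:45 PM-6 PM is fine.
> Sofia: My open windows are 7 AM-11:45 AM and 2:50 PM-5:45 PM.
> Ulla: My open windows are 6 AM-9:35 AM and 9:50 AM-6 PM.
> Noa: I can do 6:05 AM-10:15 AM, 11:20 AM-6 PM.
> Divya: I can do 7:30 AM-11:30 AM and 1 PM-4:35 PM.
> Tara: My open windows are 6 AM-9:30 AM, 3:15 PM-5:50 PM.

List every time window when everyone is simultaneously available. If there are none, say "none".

Wiremu ∩ Sofia: 07:00-10:40, 14:50-17:45.
Wiremu ∩ Sofia ∩ Ulla: 07:00-09:35, 09:50-10:40, 14:50-17:45.
Wiremu ∩ Sofia ∩ Ulla ∩ Noa: 07:00-09:35, 09:50-10:15, 14:50-17:45.
Wiremu ∩ Sofia ∩ Ulla ∩ Noa ∩ Divya: 07:30-09:35, 09:50-10:15, 14:50-16:35.
Wiremu ∩ Sofia ∩ Ulla ∩ Noa ∩ Divya ∩ Tara: 07:30-09:30, 15:15-16:35.
So the common availability across everyone is 07:30-09:30, 15:15-16:35.

07:30-09:30, 15:15-16:35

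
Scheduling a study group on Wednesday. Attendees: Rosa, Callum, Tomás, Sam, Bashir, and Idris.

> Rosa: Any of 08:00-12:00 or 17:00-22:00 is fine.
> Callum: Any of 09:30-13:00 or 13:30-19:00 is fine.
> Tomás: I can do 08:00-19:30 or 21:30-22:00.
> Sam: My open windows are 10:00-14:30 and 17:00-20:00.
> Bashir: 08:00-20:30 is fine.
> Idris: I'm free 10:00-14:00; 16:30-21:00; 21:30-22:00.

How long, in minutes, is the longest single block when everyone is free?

Rosa ∩ Callum: 09:30-12:00, 17:00-19:00.
Rosa ∩ Callum ∩ Tomás: 09:30-12:00, 17:00-19:00.
Rosa ∩ Callum ∩ Tomás ∩ Sam: 10:00-12:00, 17:00-19:00.
Rosa ∩ Callum ∩ Tomás ∩ Sam ∩ Bashir: 10:00-12:00, 17:00-19:00.
Rosa ∩ Callum ∩ Tomás ∩ Sam ∩ Bashir ∩ Idris: 10:00-12:00, 17:00-19:00.
Those are the intersection windows.
The longest is 10:00-12:00 at 120 minutes.

120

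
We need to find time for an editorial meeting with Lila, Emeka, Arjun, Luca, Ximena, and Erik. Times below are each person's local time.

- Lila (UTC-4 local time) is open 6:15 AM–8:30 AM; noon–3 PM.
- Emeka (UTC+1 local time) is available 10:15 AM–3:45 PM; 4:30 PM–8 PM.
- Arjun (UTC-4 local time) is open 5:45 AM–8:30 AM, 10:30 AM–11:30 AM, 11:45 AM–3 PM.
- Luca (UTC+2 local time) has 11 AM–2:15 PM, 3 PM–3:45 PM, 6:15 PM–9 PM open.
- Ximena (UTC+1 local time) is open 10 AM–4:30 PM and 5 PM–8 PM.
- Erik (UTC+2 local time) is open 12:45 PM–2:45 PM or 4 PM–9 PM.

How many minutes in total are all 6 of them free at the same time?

Lila in UTC: 10:15-12:30, 16:00-19:00 (add 4h to convert from UTC-4).
Emeka in UTC: 09:15-14:45, 15:30-19:00 (subtract 1h to convert from UTC+1).
Arjun in UTC: 09:45-12:30, 14:30-15:30, 15:45-19:00 (add 4h to convert from UTC-4).
Luca in UTC: 09:00-12:15, 13:00-13:45, 16:15-19:00 (subtract 2h to convert from UTC+2).
Ximena in UTC: 09:00-15:30, 16:00-19:00 (subtract 1h to convert from UTC+1).
Erik in UTC: 10:45-12:45, 14:00-19:00 (subtract 2h to convert from UTC+2).
Lila ∩ Emeka: 10:15-12:30, 16:00-19:00.
Lila ∩ Emeka ∩ Arjun: 10:15-12:30, 16:00-19:00.
Lila ∩ Emeka ∩ Arjun ∩ Luca: 10:15-12:15, 16:15-19:00.
Lila ∩ Emeka ∩ Arjun ∩ Luca ∩ Ximena: 10:15-12:15, 16:15-19:00.
Lila ∩ Emeka ∩ Arjun ∩ Luca ∩ Ximena ∩ Erik: 10:45-12:15, 16:15-19:00.
So the common availability across everyone is 10:45-12:15, 16:15-19:00.
Summing the common windows: 90 + 165 = 255 minutes.

255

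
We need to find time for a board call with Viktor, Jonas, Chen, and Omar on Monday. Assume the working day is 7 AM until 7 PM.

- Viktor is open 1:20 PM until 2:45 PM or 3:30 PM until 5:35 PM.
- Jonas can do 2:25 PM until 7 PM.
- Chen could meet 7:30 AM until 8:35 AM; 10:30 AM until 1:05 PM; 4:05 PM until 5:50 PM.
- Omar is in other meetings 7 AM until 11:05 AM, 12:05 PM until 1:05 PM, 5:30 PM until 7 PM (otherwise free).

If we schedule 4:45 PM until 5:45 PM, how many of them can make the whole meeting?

Viktor free: 13:20-14:45, 15:30-17:35.
Jonas free: 14:25-19:00.
Chen free: 07:30-08:35, 10:30-13:05, 16:05-17:50.
Omar free: 11:05-12:05, 13:05-17:30 (invert busy blocks within the working day).
Jonas and Chen can make the full 16:45-17:45 slot — that's 2.

2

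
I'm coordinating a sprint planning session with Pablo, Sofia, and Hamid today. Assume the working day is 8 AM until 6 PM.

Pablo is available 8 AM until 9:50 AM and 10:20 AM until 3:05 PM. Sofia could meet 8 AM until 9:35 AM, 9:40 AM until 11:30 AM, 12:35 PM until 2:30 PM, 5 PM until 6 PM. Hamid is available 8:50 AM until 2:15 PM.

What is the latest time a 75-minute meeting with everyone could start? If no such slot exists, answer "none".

13:00

Pablo ∩ Sofia: 08:00-09:35, 09:40-09:50, 10:20-11:30, 12:35-14:30.
Pablo ∩ Sofia ∩ Hamid: 08:50-09:35, 09:40-09:50, 10:20-11:30, 12:35-14:15.
So the common availability across everyone is 08:50-09:35, 09:40-09:50, 10:20-11:30, 12:35-14:15.
The last common window of at least 75 minutes is 12:35-14:15; a 75-minute meeting can start as late as 13:00 and still end by 14:15.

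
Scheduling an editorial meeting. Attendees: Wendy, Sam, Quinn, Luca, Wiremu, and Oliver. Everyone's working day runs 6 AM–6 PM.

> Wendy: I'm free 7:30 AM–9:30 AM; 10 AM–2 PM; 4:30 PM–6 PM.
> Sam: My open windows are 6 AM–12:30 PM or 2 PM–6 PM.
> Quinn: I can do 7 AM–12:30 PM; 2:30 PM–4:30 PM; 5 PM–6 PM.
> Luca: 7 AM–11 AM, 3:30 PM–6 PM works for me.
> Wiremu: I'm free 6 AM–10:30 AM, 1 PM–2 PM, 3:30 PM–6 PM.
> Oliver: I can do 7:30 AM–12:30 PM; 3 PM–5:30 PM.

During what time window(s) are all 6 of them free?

07:30-09:30, 10:00-10:30, 17:00-17:30

Wendy ∩ Sam: 07:30-09:30, 10:00-12:30, 16:30-18:00.
Wendy ∩ Sam ∩ Quinn: 07:30-09:30, 10:00-12:30, 17:00-18:00.
Wendy ∩ Sam ∩ Quinn ∩ Luca: 07:30-09:30, 10:00-11:00, 17:00-18:00.
Wendy ∩ Sam ∩ Quinn ∩ Luca ∩ Wiremu: 07:30-09:30, 10:00-10:30, 17:00-18:00.
Wendy ∩ Sam ∩ Quinn ∩ Luca ∩ Wiremu ∩ Oliver: 07:30-09:30, 10:00-10:30, 17:00-17:30.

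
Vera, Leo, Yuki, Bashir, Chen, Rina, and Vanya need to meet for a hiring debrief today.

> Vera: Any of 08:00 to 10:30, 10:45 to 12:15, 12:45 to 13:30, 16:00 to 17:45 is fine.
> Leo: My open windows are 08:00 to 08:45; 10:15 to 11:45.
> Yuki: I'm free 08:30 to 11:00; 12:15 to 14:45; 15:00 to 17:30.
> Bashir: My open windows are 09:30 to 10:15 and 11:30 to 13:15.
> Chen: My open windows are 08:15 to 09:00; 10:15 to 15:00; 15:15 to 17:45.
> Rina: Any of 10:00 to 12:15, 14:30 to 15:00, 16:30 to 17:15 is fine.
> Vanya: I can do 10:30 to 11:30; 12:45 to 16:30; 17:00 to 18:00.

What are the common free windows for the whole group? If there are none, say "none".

none

Vera ∩ Leo: 08:00-08:45, 10:15-10:30, 10:45-11:45.
Vera ∩ Leo ∩ Yuki: 08:30-08:45, 10:15-10:30, 10:45-11:00.
Vera ∩ Leo ∩ Yuki ∩ Bashir: ∅.
Vera ∩ Leo ∩ Yuki ∩ Bashir ∩ Chen: ∅.
Vera ∩ Leo ∩ Yuki ∩ Bashir ∩ Chen ∩ Rina: ∅.
Vera ∩ Leo ∩ Yuki ∩ Bashir ∩ Chen ∩ Rina ∩ Vanya: ∅.
There is no time when everyone is free.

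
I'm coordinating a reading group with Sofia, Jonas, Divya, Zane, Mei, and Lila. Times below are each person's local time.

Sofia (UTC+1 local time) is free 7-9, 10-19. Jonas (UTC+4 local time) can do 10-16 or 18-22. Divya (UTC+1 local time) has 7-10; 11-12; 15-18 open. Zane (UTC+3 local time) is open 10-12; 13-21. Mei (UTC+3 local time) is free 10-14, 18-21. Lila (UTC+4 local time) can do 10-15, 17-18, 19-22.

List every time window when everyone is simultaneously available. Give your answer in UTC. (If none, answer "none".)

Sofia in UTC: 06:00-08:00, 09:00-18:00 (subtract 1h to convert from UTC+1).
Jonas in UTC: 06:00-12:00, 14:00-18:00 (subtract 4h to convert from UTC+4).
Divya in UTC: 06:00-09:00, 10:00-11:00, 14:00-17:00 (subtract 1h to convert from UTC+1).
Zane in UTC: 07:00-09:00, 10:00-18:00 (subtract 3h to convert from UTC+3).
Mei in UTC: 07:00-11:00, 15:00-18:00 (subtract 3h to convert from UTC+3).
Lila in UTC: 06:00-11:00, 13:00-14:00, 15:00-18:00 (subtract 4h to convert from UTC+4).
Sofia ∩ Jonas: 06:00-08:00, 09:00-12:00, 14:00-18:00.
Sofia ∩ Jonas ∩ Divya: 06:00-08:00, 10:00-11:00, 14:00-17:00.
Sofia ∩ Jonas ∩ Divya ∩ Zane: 07:00-08:00, 10:00-11:00, 14:00-17:00.
Sofia ∩ Jonas ∩ Divya ∩ Zane ∩ Mei: 07:00-08:00, 10:00-11:00, 15:00-17:00.
Sofia ∩ Jonas ∩ Divya ∩ Zane ∩ Mei ∩ Lila: 07:00-08:00, 10:00-11:00, 15:00-17:00.

07:00-08:00, 10:00-11:00, 15:00-17:00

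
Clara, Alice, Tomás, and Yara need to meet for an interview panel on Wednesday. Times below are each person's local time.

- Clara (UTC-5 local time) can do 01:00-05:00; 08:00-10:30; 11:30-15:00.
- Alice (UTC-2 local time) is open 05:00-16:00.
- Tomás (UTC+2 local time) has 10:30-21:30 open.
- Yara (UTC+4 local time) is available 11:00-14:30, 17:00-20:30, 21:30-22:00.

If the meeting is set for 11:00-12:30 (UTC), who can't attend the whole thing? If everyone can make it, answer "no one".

Clara in UTC: 06:00-10:00, 13:00-15:30, 16:30-20:00 (add 5h to convert from UTC-5).
Alice in UTC: 07:00-18:00 (add 2h to convert from UTC-2).
Tomás in UTC: 08:30-19:30 (subtract 2h to convert from UTC+2).
Yara in UTC: 07:00-10:30, 13:00-16:30, 17:30-18:00 (subtract 4h to convert from UTC+4).
Clara: not fully free for 11:00-12:30. Alice: free for 11:00-12:30. Tomás: free for 11:00-12:30. Yara: not fully free for 11:00-12:30.

Clara, Yara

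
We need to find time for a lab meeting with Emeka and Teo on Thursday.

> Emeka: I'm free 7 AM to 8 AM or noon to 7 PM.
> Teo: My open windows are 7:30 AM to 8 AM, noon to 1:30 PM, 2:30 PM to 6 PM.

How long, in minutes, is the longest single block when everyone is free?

Emeka ∩ Teo: 07:30-08:00, 12:00-13:30, 14:30-18:00.
So the common availability across everyone is 07:30-08:00, 12:00-13:30, 14:30-18:00.
The longest is 14:30-18:00 at 210 minutes.

210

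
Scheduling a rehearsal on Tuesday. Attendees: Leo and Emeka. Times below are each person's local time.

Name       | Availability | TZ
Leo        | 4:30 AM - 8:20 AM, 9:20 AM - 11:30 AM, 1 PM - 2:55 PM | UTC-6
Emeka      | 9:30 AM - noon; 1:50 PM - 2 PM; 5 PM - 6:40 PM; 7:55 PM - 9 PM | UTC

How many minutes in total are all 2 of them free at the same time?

Leo in UTC: 10:30-14:20, 15:20-17:30, 19:00-20:55 (add 6h to convert from UTC-6).
Emeka in UTC: 09:30-12:00, 13:50-14:00, 17:00-18:40, 19:55-21:00.
Leo ∩ Emeka: 10:30-12:00, 13:50-14:00, 17:00-17:30, 19:55-20:55.
Those are the intersection windows.
Summing the common windows: 90 + 10 + 30 + 60 = 190 minutes.

190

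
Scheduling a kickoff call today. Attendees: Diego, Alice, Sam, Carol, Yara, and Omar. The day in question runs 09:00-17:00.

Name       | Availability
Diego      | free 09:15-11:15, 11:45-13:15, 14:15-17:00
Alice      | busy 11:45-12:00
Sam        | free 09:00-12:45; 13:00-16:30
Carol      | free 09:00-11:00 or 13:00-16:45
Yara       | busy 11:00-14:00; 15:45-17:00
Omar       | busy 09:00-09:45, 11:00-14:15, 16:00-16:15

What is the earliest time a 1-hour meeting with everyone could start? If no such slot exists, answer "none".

Diego free: 09:15-11:15, 11:45-13:15, 14:15-17:00.
Alice free: 09:00-11:45, 12:00-17:00 (invert busy blocks within the working day).
Sam free: 09:00-12:45, 13:00-16:30.
Carol free: 09:00-11:00, 13:00-16:45.
Yara free: 09:00-11:00, 14:00-15:45 (invert busy blocks within the working day).
Omar free: 09:45-11:00, 14:15-16:00, 16:15-17:00 (invert busy blocks within the working day).
Diego ∩ Alice: 09:15-11:15, 12:00-13:15, 14:15-17:00.
Diego ∩ Alice ∩ Sam: 09:15-11:15, 12:00-12:45, 13:00-13:15, 14:15-16:30.
Diego ∩ Alice ∩ Sam ∩ Carol: 09:15-11:00, 13:00-13:15, 14:15-16:30.
Diego ∩ Alice ∩ Sam ∩ Carol ∩ Yara: 09:15-11:00, 14:15-15:45.
Diego ∩ Alice ∩ Sam ∩ Carol ∩ Yara ∩ Omar: 09:45-11:00, 14:15-15:45.
So the common availability across everyone is 09:45-11:00, 14:15-15:45.
The first common window of at least 60 minutes is 09:45-11:00, so the earliest start is 09:45.

09:45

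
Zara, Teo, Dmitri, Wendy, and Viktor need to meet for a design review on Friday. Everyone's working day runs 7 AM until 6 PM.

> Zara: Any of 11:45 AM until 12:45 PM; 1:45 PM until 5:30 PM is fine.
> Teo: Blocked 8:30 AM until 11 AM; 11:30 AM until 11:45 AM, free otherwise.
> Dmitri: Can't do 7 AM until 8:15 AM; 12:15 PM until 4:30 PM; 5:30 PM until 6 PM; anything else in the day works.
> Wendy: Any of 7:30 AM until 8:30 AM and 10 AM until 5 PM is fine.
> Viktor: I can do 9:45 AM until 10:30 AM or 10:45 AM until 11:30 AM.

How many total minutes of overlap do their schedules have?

Zara free: 11:45-12:45, 13:45-17:30.
Teo free: 07:00-08:30, 11:00-11:30, 11:45-18:00 (invert busy blocks within the working day).
Dmitri free: 08:15-12:15, 16:30-17:30 (invert busy blocks within the working day).
Wendy free: 07:30-08:30, 10:00-17:00.
Viktor free: 09:45-10:30, 10:45-11:30.
Zara ∩ Teo: 11:45-12:45, 13:45-17:30.
Zara ∩ Teo ∩ Dmitri: 11:45-12:15, 16:30-17:30.
Zara ∩ Teo ∩ Dmitri ∩ Wendy: 11:45-12:15, 16:30-17:00.
Zara ∩ Teo ∩ Dmitri ∩ Wendy ∩ Viktor: ∅.
There is no time when everyone is free.
There is no common window, so the total is 0 minutes.

0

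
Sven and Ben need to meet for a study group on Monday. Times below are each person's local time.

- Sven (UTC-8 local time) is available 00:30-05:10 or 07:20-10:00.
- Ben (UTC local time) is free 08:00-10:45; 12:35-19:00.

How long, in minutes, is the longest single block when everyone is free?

Sven in UTC: 08:30-13:10, 15:20-18:00 (add 8h to convert from UTC-8).
Ben in UTC: 08:00-10:45, 12:35-19:00.
Sven ∩ Ben: 08:30-10:45, 12:35-13:10, 15:20-18:00.
The longest is 15:20-18:00 at 160 minutes.

160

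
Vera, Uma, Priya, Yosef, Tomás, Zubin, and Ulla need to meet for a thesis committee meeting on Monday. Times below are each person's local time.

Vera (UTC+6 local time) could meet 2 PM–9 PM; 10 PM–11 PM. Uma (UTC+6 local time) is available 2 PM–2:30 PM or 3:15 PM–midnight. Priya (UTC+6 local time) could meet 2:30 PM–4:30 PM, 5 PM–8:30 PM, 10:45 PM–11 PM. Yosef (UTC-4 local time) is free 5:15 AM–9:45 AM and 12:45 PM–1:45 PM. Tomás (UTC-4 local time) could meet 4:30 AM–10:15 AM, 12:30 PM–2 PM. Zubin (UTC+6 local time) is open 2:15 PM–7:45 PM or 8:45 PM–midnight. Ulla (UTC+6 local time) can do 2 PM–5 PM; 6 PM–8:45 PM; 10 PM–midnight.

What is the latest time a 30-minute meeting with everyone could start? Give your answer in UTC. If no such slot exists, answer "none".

Vera in UTC: 08:00-15:00, 16:00-17:00 (subtract 6h to convert from UTC+6).
Uma in UTC: 08:00-08:30, 09:15-18:00 (subtract 6h to convert from UTC+6).
Priya in UTC: 08:30-10:30, 11:00-14:30, 16:45-17:00 (subtract 6h to convert from UTC+6).
Yosef in UTC: 09:15-13:45, 16:45-17:45 (add 4h to convert from UTC-4).
Tomás in UTC: 08:30-14:15, 16:30-18:00 (add 4h to convert from UTC-4).
Zubin in UTC: 08:15-13:45, 14:45-18:00 (subtract 6h to convert from UTC+6).
Ulla in UTC: 08:00-11:00, 12:00-14:45, 16:00-18:00 (subtract 6h to convert from UTC+6).
Vera ∩ Uma: 08:00-08:30, 09:15-15:00, 16:00-17:00.
Vera ∩ Uma ∩ Priya: 09:15-10:30, 11:00-14:30, 16:45-17:00.
Vera ∩ Uma ∩ Priya ∩ Yosef: 09:15-10:30, 11:00-13:45, 16:45-17:00.
Vera ∩ Uma ∩ Priya ∩ Yosef ∩ Tomás: 09:15-10:30, 11:00-13:45, 16:45-17:00.
Vera ∩ Uma ∩ Priya ∩ Yosef ∩ Tomás ∩ Zubin: 09:15-10:30, 11:00-13:45, 16:45-17:00.
Vera ∩ Uma ∩ Priya ∩ Yosef ∩ Tomás ∩ Zubin ∩ Ulla: 09:15-10:30, 12:00-13:45, 16:45-17:00.
The last common window of at least 30 minutes is 12:00-13:45; a 30-minute meeting can start as late as 13:15 and still end by 13:45.

13:15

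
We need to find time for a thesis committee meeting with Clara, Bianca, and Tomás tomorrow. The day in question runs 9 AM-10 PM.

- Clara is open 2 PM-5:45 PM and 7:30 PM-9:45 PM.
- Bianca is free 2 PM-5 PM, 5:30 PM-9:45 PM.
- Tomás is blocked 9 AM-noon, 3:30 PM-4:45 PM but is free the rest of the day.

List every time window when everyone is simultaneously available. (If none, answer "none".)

14:00-15:30, 16:45-17:00, 17:30-17:45, 19:30-21:45

Clara free: 14:00-17:45, 19:30-21:45.
Bianca free: 14:00-17:00, 17:30-21:45.
Tomás free: 12:00-15:30, 16:45-22:00 (invert busy blocks within the working day).
Clara ∩ Bianca: 14:00-17:00, 17:30-17:45, 19:30-21:45.
Clara ∩ Bianca ∩ Tomás: 14:00-15:30, 16:45-17:00, 17:30-17:45, 19:30-21:45.
So the common availability across everyone is 14:00-15:30, 16:45-17:00, 17:30-17:45, 19:30-21:45.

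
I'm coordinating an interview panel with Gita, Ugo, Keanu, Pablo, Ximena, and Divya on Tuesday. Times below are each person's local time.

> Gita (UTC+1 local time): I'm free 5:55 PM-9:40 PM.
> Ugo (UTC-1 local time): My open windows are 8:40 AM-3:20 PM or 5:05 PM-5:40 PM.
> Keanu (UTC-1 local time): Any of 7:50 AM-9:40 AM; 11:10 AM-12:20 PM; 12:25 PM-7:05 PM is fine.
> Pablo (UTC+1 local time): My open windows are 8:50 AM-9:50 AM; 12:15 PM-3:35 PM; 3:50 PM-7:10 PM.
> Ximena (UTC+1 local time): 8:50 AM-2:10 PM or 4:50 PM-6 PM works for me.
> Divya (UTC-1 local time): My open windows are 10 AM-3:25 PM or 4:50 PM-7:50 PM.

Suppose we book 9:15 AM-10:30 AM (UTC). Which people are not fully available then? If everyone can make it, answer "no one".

Divya, Gita, Pablo, Ugo

Gita in UTC: 16:55-20:40 (subtract 1h to convert from UTC+1).
Ugo in UTC: 09:40-16:20, 18:05-18:40 (add 1h to convert from UTC-1).
Keanu in UTC: 08:50-10:40, 12:10-13:20, 13:25-20:05 (add 1h to convert from UTC-1).
Pablo in UTC: 07:50-08:50, 11:15-14:35, 14:50-18:10 (subtract 1h to convert from UTC+1).
Ximena in UTC: 07:50-13:10, 15:50-17:00 (subtract 1h to convert from UTC+1).
Divya in UTC: 11:00-16:25, 17:50-20:50 (add 1h to convert from UTC-1).
Gita: not fully free for 09:15-10:30. Ugo: not fully free for 09:15-10:30. Keanu: free for 09:15-10:30. Pablo: not fully free for 09:15-10:30. Ximena: free for 09:15-10:30. Divya: not fully free for 09:15-10:30.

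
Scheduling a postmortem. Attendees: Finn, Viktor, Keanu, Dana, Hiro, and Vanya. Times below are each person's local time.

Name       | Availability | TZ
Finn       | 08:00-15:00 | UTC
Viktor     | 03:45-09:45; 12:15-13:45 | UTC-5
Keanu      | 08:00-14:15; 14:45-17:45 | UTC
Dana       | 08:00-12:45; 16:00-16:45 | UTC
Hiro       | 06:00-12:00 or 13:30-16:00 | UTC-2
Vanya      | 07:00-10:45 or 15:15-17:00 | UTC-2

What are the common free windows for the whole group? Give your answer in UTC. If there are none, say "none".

09:00-12:45

Finn in UTC: 08:00-15:00.
Viktor in UTC: 08:45-14:45, 17:15-18:45 (add 5h to convert from UTC-5).
Keanu in UTC: 08:00-14:15, 14:45-17:45.
Dana in UTC: 08:00-12:45, 16:00-16:45.
Hiro in UTC: 08:00-14:00, 15:30-18:00 (add 2h to convert from UTC-2).
Vanya in UTC: 09:00-12:45, 17:15-19:00 (add 2h to convert from UTC-2).
Finn ∩ Viktor: 08:45-14:45.
Finn ∩ Viktor ∩ Keanu: 08:45-14:15.
Finn ∩ Viktor ∩ Keanu ∩ Dana: 08:45-12:45.
Finn ∩ Viktor ∩ Keanu ∩ Dana ∩ Hiro: 08:45-12:45.
Finn ∩ Viktor ∩ Keanu ∩ Dana ∩ Hiro ∩ Vanya: 09:00-12:45.
Those are the intersection windows.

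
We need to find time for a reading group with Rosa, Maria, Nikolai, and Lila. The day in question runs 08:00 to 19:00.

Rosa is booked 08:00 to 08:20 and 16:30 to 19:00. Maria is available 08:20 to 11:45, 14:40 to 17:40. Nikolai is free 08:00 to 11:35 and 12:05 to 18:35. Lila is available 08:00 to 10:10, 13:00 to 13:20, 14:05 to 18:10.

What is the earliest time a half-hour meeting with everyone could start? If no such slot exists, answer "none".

Rosa free: 08:20-16:30 (invert busy blocks within the working day).
Maria free: 08:20-11:45, 14:40-17:40.
Nikolai free: 08:00-11:35, 12:05-18:35.
Lila free: 08:00-10:10, 13:00-13:20, 14:05-18:10.
Rosa ∩ Maria: 08:20-11:45, 14:40-16:30.
Rosa ∩ Maria ∩ Nikolai: 08:20-11:35, 14:40-16:30.
Rosa ∩ Maria ∩ Nikolai ∩ Lila: 08:20-10:10, 14:40-16:30.
So the common availability across everyone is 08:20-10:10, 14:40-16:30.
The first common window of at least 30 minutes is 08:20-10:10, so the earliest start is 08:20.

08:20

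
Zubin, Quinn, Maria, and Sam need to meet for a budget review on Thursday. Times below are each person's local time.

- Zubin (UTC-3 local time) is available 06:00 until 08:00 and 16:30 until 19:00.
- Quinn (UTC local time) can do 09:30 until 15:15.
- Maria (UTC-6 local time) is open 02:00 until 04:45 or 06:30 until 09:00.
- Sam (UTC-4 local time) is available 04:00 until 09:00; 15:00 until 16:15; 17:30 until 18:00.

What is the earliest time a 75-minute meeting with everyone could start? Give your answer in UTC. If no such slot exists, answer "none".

09:30

Zubin in UTC: 09:00-11:00, 19:30-22:00 (add 3h to convert from UTC-3).
Quinn in UTC: 09:30-15:15.
Maria in UTC: 08:00-10:45, 12:30-15:00 (add 6h to convert from UTC-6).
Sam in UTC: 08:00-13:00, 19:00-20:15, 21:30-22:00 (add 4h to convert from UTC-4).
Zubin ∩ Quinn: 09:30-11:00.
Zubin ∩ Quinn ∩ Maria: 09:30-10:45.
Zubin ∩ Quinn ∩ Maria ∩ Sam: 09:30-10:45.
The first common window of at least 75 minutes is 09:30-10:45, so the earliest start is 09:30.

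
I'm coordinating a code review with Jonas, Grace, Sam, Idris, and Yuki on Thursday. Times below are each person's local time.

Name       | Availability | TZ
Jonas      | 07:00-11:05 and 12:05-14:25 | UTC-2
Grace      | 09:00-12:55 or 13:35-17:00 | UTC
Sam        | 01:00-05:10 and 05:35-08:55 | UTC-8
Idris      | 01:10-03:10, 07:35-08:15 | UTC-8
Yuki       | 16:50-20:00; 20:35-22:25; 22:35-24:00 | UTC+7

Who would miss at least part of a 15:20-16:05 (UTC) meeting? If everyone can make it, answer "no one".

Idris, Yuki

Jonas in UTC: 09:00-13:05, 14:05-16:25 (add 2h to convert from UTC-2).
Grace in UTC: 09:00-12:55, 13:35-17:00.
Sam in UTC: 09:00-13:10, 13:35-16:55 (add 8h to convert from UTC-8).
Idris in UTC: 09:10-11:10, 15:35-16:15 (add 8h to convert from UTC-8).
Yuki in UTC: 09:50-13:00, 13:35-15:25, 15:35-17:00 (subtract 7h to convert from UTC+7).
Jonas: free for 15:20-16:05. Grace: free for 15:20-16:05. Sam: free for 15:20-16:05. Idris: not fully free for 15:20-16:05. Yuki: not fully free for 15:20-16:05.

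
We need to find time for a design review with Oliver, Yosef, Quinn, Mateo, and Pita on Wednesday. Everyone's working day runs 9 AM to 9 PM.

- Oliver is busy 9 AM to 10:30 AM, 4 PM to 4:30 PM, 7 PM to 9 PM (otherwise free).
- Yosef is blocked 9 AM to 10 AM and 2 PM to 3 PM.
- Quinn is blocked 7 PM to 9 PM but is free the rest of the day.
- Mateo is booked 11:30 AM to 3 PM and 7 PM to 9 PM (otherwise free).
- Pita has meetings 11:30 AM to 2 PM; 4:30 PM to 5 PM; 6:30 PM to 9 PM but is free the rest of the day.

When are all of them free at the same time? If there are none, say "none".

10:30-11:30, 15:00-16:00, 17:00-18:30

Oliver free: 10:30-16:00, 16:30-19:00 (invert busy blocks within the working day).
Yosef free: 10:00-14:00, 15:00-21:00 (invert busy blocks within the working day).
Quinn free: 09:00-19:00 (invert busy blocks within the working day).
Mateo free: 09:00-11:30, 15:00-19:00 (invert busy blocks within the working day).
Pita free: 09:00-11:30, 14:00-16:30, 17:00-18:30 (invert busy blocks within the working day).
Oliver ∩ Yosef: 10:30-14:00, 15:00-16:00, 16:30-19:00.
Oliver ∩ Yosef ∩ Quinn: 10:30-14:00, 15:00-16:00, 16:30-19:00.
Oliver ∩ Yosef ∩ Quinn ∩ Mateo: 10:30-11:30, 15:00-16:00, 16:30-19:00.
Oliver ∩ Yosef ∩ Quinn ∩ Mateo ∩ Pita: 10:30-11:30, 15:00-16:00, 17:00-18:30.
So the common availability across everyone is 10:30-11:30, 15:00-16:00, 17:00-18:30.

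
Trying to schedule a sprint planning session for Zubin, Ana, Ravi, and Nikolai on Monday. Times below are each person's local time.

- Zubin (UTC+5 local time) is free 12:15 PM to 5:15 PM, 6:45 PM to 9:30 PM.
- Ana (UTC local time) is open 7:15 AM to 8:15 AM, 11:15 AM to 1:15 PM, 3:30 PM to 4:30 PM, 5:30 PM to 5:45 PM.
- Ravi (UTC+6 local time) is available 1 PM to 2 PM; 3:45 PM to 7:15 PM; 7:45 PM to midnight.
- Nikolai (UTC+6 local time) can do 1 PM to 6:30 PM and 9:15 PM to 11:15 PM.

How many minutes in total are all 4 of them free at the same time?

165

Zubin in UTC: 07:15-12:15, 13:45-16:30 (subtract 5h to convert from UTC+5).
Ana in UTC: 07:15-08:15, 11:15-13:15, 15:30-16:30, 17:30-17:45.
Ravi in UTC: 07:00-08:00, 09:45-13:15, 13:45-18:00 (subtract 6h to convert from UTC+6).
Nikolai in UTC: 07:00-12:30, 15:15-17:15 (subtract 6h to convert from UTC+6).
Zubin ∩ Ana: 07:15-08:15, 11:15-12:15, 15:30-16:30.
Zubin ∩ Ana ∩ Ravi: 07:15-08:00, 11:15-12:15, 15:30-16:30.
Zubin ∩ Ana ∩ Ravi ∩ Nikolai: 07:15-08:00, 11:15-12:15, 15:30-16:30.
So the common availability across everyone is 07:15-08:00, 11:15-12:15, 15:30-16:30.
Summing the common windows: 45 + 60 + 60 = 165 minutes.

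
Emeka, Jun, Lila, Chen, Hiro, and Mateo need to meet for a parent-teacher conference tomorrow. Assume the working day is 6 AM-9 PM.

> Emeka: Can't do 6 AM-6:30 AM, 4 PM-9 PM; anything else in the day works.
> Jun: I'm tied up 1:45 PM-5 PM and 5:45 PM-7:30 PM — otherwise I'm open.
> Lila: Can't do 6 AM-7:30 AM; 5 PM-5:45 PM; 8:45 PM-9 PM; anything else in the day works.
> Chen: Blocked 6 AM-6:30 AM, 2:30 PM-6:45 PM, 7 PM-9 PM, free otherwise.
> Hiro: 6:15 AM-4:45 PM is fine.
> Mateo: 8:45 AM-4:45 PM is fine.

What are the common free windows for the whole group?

08:45-13:45

Emeka free: 06:30-16:00 (invert busy blocks within the working day).
Jun free: 06:00-13:45, 17:00-17:45, 19:30-21:00 (invert busy blocks within the working day).
Lila free: 07:30-17:00, 17:45-20:45 (invert busy blocks within the working day).
Chen free: 06:30-14:30, 18:45-19:00 (invert busy blocks within the working day).
Hiro free: 06:15-16:45.
Mateo free: 08:45-16:45.
Emeka ∩ Jun: 06:30-13:45.
Emeka ∩ Jun ∩ Lila: 07:30-13:45.
Emeka ∩ Jun ∩ Lila ∩ Chen: 07:30-13:45.
Emeka ∩ Jun ∩ Lila ∩ Chen ∩ Hiro: 07:30-13:45.
Emeka ∩ Jun ∩ Lila ∩ Chen ∩ Hiro ∩ Mateo: 08:45-13:45.
Those are the intersection windows.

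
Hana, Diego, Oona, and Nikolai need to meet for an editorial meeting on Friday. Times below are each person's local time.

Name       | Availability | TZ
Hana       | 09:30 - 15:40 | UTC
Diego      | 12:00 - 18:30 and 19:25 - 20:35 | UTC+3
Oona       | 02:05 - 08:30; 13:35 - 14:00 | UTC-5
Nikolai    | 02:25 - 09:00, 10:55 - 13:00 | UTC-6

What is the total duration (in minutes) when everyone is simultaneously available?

240

Hana in UTC: 09:30-15:40.
Diego in UTC: 09:00-15:30, 16:25-17:35 (subtract 3h to convert from UTC+3).
Oona in UTC: 07:05-13:30, 18:35-19:00 (add 5h to convert from UTC-5).
Nikolai in UTC: 08:25-15:00, 16:55-19:00 (add 6h to convert from UTC-6).
Hana ∩ Diego: 09:30-15:30.
Hana ∩ Diego ∩ Oona: 09:30-13:30.
Hana ∩ Diego ∩ Oona ∩ Nikolai: 09:30-13:30.
That's a single block of 240 minutes.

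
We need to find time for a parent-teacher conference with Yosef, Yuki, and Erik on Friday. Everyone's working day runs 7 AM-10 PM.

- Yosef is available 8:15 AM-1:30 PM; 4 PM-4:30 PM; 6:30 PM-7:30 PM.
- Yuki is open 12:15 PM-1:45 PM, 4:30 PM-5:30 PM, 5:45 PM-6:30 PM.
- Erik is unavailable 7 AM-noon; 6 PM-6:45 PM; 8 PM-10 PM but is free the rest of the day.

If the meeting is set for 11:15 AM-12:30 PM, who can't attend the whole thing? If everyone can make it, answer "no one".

Erik, Yuki

Yosef free: 08:15-13:30, 16:00-16:30, 18:30-19:30.
Yuki free: 12:15-13:45, 16:30-17:30, 17:45-18:30.
Erik free: 12:00-18:00, 18:45-20:00 (invert busy blocks within the working day).
Yosef: free for 11:15-12:30. Yuki: not fully free for 11:15-12:30. Erik: not fully free for 11:15-12:30.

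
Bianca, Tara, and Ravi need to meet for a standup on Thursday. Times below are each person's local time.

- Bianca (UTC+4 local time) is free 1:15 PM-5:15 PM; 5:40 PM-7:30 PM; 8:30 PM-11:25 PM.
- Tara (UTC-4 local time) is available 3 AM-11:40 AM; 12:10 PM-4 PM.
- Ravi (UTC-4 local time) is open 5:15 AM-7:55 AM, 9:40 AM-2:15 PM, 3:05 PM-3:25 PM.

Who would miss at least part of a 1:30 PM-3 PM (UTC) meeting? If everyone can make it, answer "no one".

Bianca in UTC: 09:15-13:15, 13:40-15:30, 16:30-19:25 (subtract 4h to convert from UTC+4).
Tara in UTC: 07:00-15:40, 16:10-20:00 (add 4h to convert from UTC-4).
Ravi in UTC: 09:15-11:55, 13:40-18:15, 19:05-19:25 (add 4h to convert from UTC-4).
Bianca: not fully free for 13:30-15:00. Tara: free for 13:30-15:00. Ravi: not fully free for 13:30-15:00.

Bianca, Ravi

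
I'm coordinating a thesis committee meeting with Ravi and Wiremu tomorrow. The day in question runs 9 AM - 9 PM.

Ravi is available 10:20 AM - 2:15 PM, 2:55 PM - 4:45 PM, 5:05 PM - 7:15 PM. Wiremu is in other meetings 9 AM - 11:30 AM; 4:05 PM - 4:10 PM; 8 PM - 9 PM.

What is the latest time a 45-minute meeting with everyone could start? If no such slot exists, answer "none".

Ravi free: 10:20-14:15, 14:55-16:45, 17:05-19:15.
Wiremu free: 11:30-16:05, 16:10-20:00 (invert busy blocks within the working day).
Ravi ∩ Wiremu: 11:30-14:15, 14:55-16:05, 16:10-16:45, 17:05-19:15.
The last common window of at least 45 minutes is 17:05-19:15; a 45-minute meeting can start as late as 18:30 and still end by 19:15.

18:30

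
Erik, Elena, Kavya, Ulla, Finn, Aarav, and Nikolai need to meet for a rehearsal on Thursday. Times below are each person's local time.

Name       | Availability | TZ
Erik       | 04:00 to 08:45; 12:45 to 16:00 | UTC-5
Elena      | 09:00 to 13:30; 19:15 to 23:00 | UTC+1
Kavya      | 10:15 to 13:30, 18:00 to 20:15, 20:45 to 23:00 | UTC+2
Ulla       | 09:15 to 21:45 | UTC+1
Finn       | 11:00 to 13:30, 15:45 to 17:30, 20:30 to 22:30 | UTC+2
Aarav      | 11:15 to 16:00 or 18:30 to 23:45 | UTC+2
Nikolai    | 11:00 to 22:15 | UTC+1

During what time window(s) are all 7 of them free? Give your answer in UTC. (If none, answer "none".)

Erik in UTC: 09:00-13:45, 17:45-21:00 (add 5h to convert from UTC-5).
Elena in UTC: 08:00-12:30, 18:15-22:00 (subtract 1h to convert from UTC+1).
Kavya in UTC: 08:15-11:30, 16:00-18:15, 18:45-21:00 (subtract 2h to convert from UTC+2).
Ulla in UTC: 08:15-20:45 (subtract 1h to convert from UTC+1).
Finn in UTC: 09:00-11:30, 13:45-15:30, 18:30-20:30 (subtract 2h to convert from UTC+2).
Aarav in UTC: 09:15-14:00, 16:30-21:45 (subtract 2h to convert from UTC+2).
Nikolai in UTC: 10:00-21:15 (subtract 1h to convert from UTC+1).
Erik ∩ Elena: 09:00-12:30, 18:15-21:00.
Erik ∩ Elena ∩ Kavya: 09:00-11:30, 18:45-21:00.
Erik ∩ Elena ∩ Kavya ∩ Ulla: 09:00-11:30, 18:45-20:45.
Erik ∩ Elena ∩ Kavya ∩ Ulla ∩ Finn: 09:00-11:30, 18:45-20:30.
Erik ∩ Elena ∩ Kavya ∩ Ulla ∩ Finn ∩ Aarav: 09:15-11:30, 18:45-20:30.
Erik ∩ Elena ∩ Kavya ∩ Ulla ∩ Finn ∩ Aarav ∩ Nikolai: 10:00-11:30, 18:45-20:30.

10:00-11:30, 18:45-20:30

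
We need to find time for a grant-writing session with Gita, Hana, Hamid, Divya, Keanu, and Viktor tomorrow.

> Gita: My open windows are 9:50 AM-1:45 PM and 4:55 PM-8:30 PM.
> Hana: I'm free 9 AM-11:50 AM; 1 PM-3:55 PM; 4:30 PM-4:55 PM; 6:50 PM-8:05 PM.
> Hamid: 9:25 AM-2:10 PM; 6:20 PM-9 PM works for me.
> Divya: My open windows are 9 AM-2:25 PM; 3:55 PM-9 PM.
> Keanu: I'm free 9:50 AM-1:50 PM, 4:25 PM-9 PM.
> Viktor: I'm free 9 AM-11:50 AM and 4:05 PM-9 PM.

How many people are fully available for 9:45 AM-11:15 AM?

4

Hana, Hamid, Divya, and Viktor can make the full 09:45-11:15 slot — that's 4.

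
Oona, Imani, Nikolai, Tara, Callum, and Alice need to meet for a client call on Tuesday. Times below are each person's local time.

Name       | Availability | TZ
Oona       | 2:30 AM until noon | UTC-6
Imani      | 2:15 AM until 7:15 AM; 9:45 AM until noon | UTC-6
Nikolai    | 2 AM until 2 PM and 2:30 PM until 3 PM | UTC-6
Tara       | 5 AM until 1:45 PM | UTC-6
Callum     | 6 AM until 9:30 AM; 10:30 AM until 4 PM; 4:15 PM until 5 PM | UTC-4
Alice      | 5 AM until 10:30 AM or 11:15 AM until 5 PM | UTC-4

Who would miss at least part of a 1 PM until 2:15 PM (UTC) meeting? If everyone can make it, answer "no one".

Callum, Imani

Oona in UTC: 08:30-18:00 (add 6h to convert from UTC-6).
Imani in UTC: 08:15-13:15, 15:45-18:00 (add 6h to convert from UTC-6).
Nikolai in UTC: 08:00-20:00, 20:30-21:00 (add 6h to convert from UTC-6).
Tara in UTC: 11:00-19:45 (add 6h to convert from UTC-6).
Callum in UTC: 10:00-13:30, 14:30-20:00, 20:15-21:00 (add 4h to convert from UTC-4).
Alice in UTC: 09:00-14:30, 15:15-21:00 (add 4h to convert from UTC-4).
Oona: free for 13:00-14:15. Imani: not fully free for 13:00-14:15. Nikolai: free for 13:00-14:15. Tara: free for 13:00-14:15. Callum: not fully free for 13:00-14:15. Alice: free for 13:00-14:15.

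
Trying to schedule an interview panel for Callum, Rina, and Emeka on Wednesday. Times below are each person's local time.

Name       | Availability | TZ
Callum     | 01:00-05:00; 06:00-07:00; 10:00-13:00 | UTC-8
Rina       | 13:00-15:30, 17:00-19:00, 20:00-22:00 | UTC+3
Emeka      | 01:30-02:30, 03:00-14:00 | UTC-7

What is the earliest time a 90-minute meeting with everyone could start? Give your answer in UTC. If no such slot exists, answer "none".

Callum in UTC: 09:00-13:00, 14:00-15:00, 18:00-21:00 (add 8h to convert from UTC-8).
Rina in UTC: 10:00-12:30, 14:00-16:00, 17:00-19:00 (subtract 3h to convert from UTC+3).
Emeka in UTC: 08:30-09:30, 10:00-21:00 (add 7h to convert from UTC-7).
Callum ∩ Rina: 10:00-12:30, 14:00-15:00, 18:00-19:00.
Callum ∩ Rina ∩ Emeka: 10:00-12:30, 14:00-15:00, 18:00-19:00.
Those are the intersection windows.
The first common window of at least 90 minutes is 10:00-12:30, so the earliest start is 10:00.

10:00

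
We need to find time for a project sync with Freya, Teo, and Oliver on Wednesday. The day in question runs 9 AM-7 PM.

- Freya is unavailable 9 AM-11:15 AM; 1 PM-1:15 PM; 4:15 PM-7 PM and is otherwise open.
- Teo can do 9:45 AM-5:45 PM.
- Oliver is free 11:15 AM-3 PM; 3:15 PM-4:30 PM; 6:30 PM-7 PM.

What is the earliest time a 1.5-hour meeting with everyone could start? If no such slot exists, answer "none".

11:15

Freya free: 11:15-13:00, 13:15-16:15 (invert busy blocks within the working day).
Teo free: 09:45-17:45.
Oliver free: 11:15-15:00, 15:15-16:30, 18:30-19:00.
Freya ∩ Teo: 11:15-13:00, 13:15-16:15.
Freya ∩ Teo ∩ Oliver: 11:15-13:00, 13:15-15:00, 15:15-16:15.
The first common window of at least 90 minutes is 11:15-13:00, so the earliest start is 11:15.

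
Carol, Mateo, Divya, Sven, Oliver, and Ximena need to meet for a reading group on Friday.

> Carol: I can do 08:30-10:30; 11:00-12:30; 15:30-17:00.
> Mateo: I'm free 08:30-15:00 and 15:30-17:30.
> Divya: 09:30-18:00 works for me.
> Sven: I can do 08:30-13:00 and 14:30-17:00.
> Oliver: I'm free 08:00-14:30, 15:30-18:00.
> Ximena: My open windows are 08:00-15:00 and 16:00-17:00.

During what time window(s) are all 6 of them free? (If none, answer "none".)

09:30-10:30, 11:00-12:30, 16:00-17:00

Carol ∩ Mateo: 08:30-10:30, 11:00-12:30, 15:30-17:00.
Carol ∩ Mateo ∩ Divya: 09:30-10:30, 11:00-12:30, 15:30-17:00.
Carol ∩ Mateo ∩ Divya ∩ Sven: 09:30-10:30, 11:00-12:30, 15:30-17:00.
Carol ∩ Mateo ∩ Divya ∩ Sven ∩ Oliver: 09:30-10:30, 11:00-12:30, 15:30-17:00.
Carol ∩ Mateo ∩ Divya ∩ Sven ∩ Oliver ∩ Ximena: 09:30-10:30, 11:00-12:30, 16:00-17:00.
Those are the intersection windows.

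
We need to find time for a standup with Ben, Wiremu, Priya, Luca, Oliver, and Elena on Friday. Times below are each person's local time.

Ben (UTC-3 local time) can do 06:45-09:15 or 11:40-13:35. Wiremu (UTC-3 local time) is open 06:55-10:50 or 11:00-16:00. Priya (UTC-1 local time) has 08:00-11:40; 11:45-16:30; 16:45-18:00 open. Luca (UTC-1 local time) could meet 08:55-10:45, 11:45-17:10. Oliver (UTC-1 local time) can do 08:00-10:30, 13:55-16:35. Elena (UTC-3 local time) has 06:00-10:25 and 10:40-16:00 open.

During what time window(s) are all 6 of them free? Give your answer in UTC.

09:55-11:30, 14:55-16:35

Ben in UTC: 09:45-12:15, 14:40-16:35 (add 3h to convert from UTC-3).
Wiremu in UTC: 09:55-13:50, 14:00-19:00 (add 3h to convert from UTC-3).
Priya in UTC: 09:00-12:40, 12:45-17:30, 17:45-19:00 (add 1h to convert from UTC-1).
Luca in UTC: 09:55-11:45, 12:45-18:10 (add 1h to convert from UTC-1).
Oliver in UTC: 09:00-11:30, 14:55-17:35 (add 1h to convert from UTC-1).
Elena in UTC: 09:00-13:25, 13:40-19:00 (add 3h to convert from UTC-3).
Ben ∩ Wiremu: 09:55-12:15, 14:40-16:35.
Ben ∩ Wiremu ∩ Priya: 09:55-12:15, 14:40-16:35.
Ben ∩ Wiremu ∩ Priya ∩ Luca: 09:55-11:45, 14:40-16:35.
Ben ∩ Wiremu ∩ Priya ∩ Luca ∩ Oliver: 09:55-11:30, 14:55-16:35.
Ben ∩ Wiremu ∩ Priya ∩ Luca ∩ Oliver ∩ Elena: 09:55-11:30, 14:55-16:35.
So the common availability across everyone is 09:55-11:30, 14:55-16:35.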